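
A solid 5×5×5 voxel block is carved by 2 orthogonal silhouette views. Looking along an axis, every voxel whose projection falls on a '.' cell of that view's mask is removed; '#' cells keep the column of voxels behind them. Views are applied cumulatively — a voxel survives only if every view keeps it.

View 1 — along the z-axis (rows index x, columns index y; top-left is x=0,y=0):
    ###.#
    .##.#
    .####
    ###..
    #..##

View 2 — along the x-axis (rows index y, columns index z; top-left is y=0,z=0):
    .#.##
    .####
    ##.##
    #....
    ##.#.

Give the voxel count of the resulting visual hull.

remaining voxels: 55

start: 5×5×5 = 125 voxels
step 1: project along z, AND mask (17/25) → |grid| = 85
step 2: project along x, AND mask (15/25) → |grid| = 55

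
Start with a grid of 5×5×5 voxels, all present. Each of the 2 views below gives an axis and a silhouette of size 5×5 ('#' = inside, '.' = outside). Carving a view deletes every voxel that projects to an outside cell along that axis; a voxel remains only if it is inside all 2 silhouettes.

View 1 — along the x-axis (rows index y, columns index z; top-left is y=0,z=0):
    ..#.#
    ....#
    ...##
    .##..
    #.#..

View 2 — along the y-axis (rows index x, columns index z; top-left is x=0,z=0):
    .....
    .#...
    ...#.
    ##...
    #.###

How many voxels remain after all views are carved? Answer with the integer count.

|visual hull| = 12

before carving: 125 voxels (5×5×5)
  1. axis=0 (YZ plane), |mask|=9  ⇒  voxels=45
  2. axis=1 (XZ plane), |mask|=8  ⇒  voxels=12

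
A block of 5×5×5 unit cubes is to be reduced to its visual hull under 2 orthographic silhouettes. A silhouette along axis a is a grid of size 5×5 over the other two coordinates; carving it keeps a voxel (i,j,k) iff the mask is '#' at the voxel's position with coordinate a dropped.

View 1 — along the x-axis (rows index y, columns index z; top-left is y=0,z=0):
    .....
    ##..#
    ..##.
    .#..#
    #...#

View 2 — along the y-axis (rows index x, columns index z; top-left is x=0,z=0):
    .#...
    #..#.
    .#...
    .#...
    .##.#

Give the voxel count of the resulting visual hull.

voxel count = 15

before carving: 125 voxels (5×5×5)
  1. axis=0 (YZ plane), |mask|=9  ⇒  voxels=45
  2. axis=1 (XZ plane), |mask|=8  ⇒  voxels=15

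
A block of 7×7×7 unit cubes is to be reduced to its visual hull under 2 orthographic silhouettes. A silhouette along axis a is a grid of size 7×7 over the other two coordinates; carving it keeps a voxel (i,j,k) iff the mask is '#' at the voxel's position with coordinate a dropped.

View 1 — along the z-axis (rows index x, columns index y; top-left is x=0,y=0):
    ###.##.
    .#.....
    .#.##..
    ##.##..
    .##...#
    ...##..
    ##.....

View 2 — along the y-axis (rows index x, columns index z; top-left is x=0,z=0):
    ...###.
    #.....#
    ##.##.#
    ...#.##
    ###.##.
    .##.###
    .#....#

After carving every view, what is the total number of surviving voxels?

start: 7×7×7 = 343 voxels
  1. axis=2 (XY plane), |mask|=20  ⇒  voxels=140
  2. axis=1 (XZ plane), |mask|=25  ⇒  voxels=73

remaining voxels: 73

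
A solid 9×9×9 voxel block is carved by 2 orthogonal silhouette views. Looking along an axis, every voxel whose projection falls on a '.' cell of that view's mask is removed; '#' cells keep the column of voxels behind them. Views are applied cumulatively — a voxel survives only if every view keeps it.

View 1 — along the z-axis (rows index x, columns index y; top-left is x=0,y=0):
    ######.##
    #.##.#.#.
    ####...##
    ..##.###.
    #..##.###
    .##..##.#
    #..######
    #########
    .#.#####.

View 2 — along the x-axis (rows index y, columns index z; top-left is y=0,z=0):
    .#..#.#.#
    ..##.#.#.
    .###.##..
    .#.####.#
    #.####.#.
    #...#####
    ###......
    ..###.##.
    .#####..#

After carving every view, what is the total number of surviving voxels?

full grid |V| = 729
step 1: project along z, AND mask (57/81) → |grid| = 513
step 2: project along x, AND mask (45/81) → |grid| = 288

288 voxels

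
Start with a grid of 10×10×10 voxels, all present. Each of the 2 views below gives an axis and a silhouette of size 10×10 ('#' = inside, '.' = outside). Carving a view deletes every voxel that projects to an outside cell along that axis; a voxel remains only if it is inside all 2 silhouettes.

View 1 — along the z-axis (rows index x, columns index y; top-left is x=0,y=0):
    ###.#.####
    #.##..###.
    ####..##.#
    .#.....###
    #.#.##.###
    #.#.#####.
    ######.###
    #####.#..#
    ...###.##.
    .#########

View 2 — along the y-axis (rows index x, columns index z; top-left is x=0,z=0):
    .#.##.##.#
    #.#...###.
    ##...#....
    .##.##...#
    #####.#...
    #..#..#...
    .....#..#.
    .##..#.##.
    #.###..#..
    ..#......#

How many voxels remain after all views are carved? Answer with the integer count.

before carving: 1000 voxels (10×10×10)
carve view 1 (along z, XY-mask fill 69/100): 690 voxels remain
carve view 2 (along y, XZ-mask fill 42/100): 278 voxels remain

voxel count = 278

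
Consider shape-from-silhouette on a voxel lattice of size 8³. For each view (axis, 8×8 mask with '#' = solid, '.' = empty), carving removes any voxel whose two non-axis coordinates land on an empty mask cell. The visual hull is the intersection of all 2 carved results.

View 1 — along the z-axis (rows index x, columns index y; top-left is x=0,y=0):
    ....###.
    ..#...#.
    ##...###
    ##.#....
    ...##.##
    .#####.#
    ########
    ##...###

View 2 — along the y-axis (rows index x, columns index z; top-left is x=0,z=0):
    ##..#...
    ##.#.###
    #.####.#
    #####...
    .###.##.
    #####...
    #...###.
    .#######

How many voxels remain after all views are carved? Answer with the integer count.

start: 8×8×8 = 512 voxels
carve view 1 (along z, XY-mask fill 36/64): 288 voxels remain
carve view 2 (along y, XZ-mask fill 41/64): 183 voxels remain

voxel count = 183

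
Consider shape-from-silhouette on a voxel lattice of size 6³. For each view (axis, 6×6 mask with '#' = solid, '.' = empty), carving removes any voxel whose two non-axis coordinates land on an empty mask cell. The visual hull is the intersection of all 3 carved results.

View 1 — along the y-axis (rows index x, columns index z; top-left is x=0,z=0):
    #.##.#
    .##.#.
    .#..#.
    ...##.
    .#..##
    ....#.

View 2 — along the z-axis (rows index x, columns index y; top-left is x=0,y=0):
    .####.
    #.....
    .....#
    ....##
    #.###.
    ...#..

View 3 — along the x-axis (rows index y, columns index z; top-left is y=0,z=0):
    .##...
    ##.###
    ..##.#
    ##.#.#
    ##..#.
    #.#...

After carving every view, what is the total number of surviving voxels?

start: 6×6×6 = 216 voxels
carve view 1 (along y, XZ-mask fill 15/36): 90 voxels remain
carve view 2 (along z, XY-mask fill 13/36): 38 voxels remain
carve view 3 (along x, YZ-mask fill 19/36): 19 voxels remain

remaining voxels: 19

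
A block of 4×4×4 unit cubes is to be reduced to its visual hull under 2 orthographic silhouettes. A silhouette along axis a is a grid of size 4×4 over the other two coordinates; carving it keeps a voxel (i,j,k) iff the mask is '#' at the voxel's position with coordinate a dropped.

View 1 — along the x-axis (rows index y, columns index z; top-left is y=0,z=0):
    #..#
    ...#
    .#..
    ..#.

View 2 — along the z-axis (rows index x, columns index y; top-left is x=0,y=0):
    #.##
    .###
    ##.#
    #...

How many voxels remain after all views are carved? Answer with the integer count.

full grid |V| = 64
after view 1 [x-axis, 5 of 16 cells solid] → remaining = 20
after view 2 [z-axis, 10 of 16 cells solid] → remaining = 13

voxel count = 13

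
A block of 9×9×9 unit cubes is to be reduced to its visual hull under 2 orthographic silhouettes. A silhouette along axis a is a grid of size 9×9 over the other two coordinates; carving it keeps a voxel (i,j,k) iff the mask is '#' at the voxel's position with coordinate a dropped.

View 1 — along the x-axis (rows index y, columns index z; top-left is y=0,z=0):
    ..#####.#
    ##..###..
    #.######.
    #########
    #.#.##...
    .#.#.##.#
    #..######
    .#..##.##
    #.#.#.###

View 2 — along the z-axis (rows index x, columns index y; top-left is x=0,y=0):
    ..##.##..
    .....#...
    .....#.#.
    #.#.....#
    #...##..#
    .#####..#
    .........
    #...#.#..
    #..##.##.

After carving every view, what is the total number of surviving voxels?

initial block: 9^3 = 729
after view 1 [x-axis, 54 of 81 cells solid] → remaining = 486
after view 2 [z-axis, 28 of 81 cells solid] → remaining = 167

voxel count = 167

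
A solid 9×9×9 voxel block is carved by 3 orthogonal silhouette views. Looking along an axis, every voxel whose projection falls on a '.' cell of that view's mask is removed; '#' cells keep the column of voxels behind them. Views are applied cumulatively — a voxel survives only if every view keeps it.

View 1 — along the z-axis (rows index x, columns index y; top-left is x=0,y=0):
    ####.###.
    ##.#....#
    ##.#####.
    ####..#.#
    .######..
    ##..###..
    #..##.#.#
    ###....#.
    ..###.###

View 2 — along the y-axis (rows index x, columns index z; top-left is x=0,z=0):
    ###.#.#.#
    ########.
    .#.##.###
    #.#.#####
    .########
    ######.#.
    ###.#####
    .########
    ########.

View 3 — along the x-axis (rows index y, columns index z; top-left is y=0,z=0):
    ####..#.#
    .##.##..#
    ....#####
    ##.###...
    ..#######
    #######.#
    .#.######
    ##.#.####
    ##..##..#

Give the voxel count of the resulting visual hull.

full grid |V| = 729
after view 1 [z-axis, 50 of 81 cells solid] → remaining = 450
after view 2 [y-axis, 66 of 81 cells solid] → remaining = 361
after view 3 [x-axis, 55 of 81 cells solid] → remaining = 240

240 voxels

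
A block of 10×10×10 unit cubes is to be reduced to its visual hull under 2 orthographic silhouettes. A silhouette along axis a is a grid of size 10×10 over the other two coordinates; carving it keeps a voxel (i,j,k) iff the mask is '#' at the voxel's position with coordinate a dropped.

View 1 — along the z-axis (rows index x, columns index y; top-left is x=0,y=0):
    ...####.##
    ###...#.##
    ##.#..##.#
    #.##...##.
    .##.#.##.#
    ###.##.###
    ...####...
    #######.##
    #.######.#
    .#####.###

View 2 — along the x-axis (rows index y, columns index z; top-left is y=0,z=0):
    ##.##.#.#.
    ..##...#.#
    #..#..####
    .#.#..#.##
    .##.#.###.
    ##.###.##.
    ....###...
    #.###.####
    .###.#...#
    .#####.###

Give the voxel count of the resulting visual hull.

384 voxels

initial block: 10^3 = 1000
carve view 1 (along z, XY-mask fill 66/100): 660 voxels remain
carve view 2 (along x, YZ-mask fill 58/100): 384 voxels remain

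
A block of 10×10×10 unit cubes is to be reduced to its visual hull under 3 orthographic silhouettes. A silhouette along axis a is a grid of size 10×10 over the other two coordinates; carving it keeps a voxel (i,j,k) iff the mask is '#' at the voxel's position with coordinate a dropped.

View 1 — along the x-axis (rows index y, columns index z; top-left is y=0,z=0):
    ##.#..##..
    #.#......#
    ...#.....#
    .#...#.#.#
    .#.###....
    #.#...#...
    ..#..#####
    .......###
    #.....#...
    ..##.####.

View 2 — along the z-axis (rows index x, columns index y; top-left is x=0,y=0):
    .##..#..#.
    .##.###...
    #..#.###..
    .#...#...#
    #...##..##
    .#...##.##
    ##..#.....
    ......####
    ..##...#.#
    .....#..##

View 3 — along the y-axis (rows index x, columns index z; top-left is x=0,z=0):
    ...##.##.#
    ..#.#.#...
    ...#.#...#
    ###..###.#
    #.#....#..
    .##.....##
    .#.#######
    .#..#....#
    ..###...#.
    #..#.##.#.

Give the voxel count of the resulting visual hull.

full grid |V| = 1000
carve view 1 (along x, YZ-mask fill 38/100): 380 voxels remain
carve view 2 (along z, XY-mask fill 41/100): 156 voxels remain
carve view 3 (along y, XZ-mask fill 45/100): 66 voxels remain

|visual hull| = 66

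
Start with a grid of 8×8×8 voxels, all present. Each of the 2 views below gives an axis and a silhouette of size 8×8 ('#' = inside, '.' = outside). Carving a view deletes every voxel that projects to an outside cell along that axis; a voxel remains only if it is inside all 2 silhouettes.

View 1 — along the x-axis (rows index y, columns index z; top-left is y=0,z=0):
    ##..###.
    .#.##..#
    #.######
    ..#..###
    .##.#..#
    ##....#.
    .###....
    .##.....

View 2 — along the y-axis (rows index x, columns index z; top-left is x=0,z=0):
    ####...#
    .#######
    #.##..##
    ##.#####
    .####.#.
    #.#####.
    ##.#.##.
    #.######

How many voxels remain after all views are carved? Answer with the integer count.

|visual hull| = 185

initial block: 8^3 = 512
[1] x-view keeps 32 columns → grid now 256
[2] y-view keeps 47 columns → grid now 185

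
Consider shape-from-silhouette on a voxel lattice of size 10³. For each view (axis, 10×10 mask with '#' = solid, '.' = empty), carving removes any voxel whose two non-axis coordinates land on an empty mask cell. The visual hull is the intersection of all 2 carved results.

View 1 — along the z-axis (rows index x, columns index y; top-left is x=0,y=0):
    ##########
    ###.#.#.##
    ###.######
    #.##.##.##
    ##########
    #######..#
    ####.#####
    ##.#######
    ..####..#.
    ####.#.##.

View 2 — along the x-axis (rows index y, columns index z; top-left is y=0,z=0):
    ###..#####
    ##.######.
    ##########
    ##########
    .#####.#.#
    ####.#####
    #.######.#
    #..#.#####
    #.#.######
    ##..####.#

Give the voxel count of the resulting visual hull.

|visual hull| = 670

before carving: 1000 voxels (10×10×10)
  1. axis=2 (XY plane), |mask|=81  ⇒  voxels=810
  2. axis=0 (YZ plane), |mask|=82  ⇒  voxels=670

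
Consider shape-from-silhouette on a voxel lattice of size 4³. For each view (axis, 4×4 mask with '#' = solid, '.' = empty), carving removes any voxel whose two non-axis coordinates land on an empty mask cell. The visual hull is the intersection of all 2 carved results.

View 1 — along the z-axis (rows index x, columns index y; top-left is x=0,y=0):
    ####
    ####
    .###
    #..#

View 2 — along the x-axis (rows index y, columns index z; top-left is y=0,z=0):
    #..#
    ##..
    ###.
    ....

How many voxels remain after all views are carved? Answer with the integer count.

|visual hull| = 21

full grid |V| = 64
after view 1 [z-axis, 13 of 16 cells solid] → remaining = 52
after view 2 [x-axis, 7 of 16 cells solid] → remaining = 21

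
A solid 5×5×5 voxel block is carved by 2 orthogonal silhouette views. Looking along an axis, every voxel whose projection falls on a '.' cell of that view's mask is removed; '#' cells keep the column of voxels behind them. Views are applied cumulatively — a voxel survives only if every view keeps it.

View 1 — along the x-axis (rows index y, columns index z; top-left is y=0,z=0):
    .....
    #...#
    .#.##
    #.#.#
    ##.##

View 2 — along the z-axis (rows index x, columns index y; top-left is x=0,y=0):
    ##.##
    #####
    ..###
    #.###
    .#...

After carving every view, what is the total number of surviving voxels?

43 voxels

start: 5×5×5 = 125 voxels
  1. axis=0 (YZ plane), |mask|=12  ⇒  voxels=60
  2. axis=2 (XY plane), |mask|=17  ⇒  voxels=43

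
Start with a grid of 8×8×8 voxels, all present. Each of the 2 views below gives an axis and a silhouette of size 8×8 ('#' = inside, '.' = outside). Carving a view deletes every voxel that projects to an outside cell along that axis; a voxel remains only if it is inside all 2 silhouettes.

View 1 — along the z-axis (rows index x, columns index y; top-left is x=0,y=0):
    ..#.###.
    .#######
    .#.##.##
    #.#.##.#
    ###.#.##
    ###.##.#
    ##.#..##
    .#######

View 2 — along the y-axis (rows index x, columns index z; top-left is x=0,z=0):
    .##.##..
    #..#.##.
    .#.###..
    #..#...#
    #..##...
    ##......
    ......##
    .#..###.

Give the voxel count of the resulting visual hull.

147 voxels

before carving: 512 voxels (8×8×8)
step 1: project along z, AND mask (45/64) → |grid| = 360
step 2: project along y, AND mask (26/64) → |grid| = 147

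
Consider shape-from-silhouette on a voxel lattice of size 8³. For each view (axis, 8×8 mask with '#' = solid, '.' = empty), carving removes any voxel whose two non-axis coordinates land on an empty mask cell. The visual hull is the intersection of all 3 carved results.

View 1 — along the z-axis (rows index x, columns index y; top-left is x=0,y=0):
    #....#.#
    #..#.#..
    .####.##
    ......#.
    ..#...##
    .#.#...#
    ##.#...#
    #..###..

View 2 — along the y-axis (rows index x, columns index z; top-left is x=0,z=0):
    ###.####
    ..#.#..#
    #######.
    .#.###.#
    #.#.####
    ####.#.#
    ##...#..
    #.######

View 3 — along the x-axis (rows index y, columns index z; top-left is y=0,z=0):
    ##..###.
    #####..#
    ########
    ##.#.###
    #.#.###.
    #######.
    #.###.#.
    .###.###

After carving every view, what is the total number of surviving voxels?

full grid |V| = 512
carve view 1 (along z, XY-mask fill 27/64): 216 voxels remain
carve view 2 (along y, XZ-mask fill 44/64): 153 voxels remain
carve view 3 (along x, YZ-mask fill 48/64): 113 voxels remain

voxel count = 113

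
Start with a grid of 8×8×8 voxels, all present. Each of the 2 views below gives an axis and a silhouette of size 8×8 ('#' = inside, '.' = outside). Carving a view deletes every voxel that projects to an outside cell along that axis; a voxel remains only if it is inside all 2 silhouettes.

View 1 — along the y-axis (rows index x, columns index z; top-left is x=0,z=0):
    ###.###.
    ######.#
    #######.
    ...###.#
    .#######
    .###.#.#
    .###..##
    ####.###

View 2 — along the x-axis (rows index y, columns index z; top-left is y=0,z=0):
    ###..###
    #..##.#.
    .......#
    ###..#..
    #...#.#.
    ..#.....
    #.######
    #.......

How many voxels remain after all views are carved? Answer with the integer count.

full grid |V| = 512
V1 y: intersect with XZ mask (48 set) -- 384 left
V2 x: intersect with YZ mask (27 set) -- 154 left

voxel count = 154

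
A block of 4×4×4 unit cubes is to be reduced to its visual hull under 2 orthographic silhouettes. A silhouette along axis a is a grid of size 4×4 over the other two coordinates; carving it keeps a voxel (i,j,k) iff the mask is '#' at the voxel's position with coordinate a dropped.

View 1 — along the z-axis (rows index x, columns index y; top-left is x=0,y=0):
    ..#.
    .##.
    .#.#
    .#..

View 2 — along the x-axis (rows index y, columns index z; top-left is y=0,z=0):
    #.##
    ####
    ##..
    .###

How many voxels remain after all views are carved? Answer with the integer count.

full grid |V| = 64
step 1: project along z, AND mask (6/16) → |grid| = 24
step 2: project along x, AND mask (12/16) → |grid| = 19

|visual hull| = 19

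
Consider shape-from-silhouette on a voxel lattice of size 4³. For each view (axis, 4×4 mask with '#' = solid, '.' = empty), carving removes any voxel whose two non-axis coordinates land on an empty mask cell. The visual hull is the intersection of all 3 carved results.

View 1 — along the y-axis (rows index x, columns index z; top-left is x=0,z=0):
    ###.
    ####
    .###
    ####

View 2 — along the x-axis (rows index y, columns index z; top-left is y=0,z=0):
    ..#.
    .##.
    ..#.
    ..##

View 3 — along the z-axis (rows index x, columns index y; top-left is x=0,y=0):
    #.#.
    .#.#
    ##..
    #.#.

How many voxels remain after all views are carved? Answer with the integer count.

11 voxels

initial block: 4^3 = 64
step 1: project along y, AND mask (14/16) → |grid| = 56
step 2: project along x, AND mask (6/16) → |grid| = 23
step 3: project along z, AND mask (8/16) → |grid| = 11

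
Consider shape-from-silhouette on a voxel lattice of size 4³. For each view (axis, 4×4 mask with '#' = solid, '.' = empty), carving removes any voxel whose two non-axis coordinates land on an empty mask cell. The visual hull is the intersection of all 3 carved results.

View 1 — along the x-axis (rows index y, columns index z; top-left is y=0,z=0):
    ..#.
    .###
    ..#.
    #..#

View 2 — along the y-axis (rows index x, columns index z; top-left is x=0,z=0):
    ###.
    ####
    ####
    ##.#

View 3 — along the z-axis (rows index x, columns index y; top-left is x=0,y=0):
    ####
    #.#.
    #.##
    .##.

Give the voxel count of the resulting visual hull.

voxel count = 13

before carving: 64 voxels (4×4×4)
V1 x: intersect with YZ mask (7 set) -- 28 left
V2 y: intersect with XZ mask (14 set) -- 23 left
V3 z: intersect with XY mask (11 set) -- 13 left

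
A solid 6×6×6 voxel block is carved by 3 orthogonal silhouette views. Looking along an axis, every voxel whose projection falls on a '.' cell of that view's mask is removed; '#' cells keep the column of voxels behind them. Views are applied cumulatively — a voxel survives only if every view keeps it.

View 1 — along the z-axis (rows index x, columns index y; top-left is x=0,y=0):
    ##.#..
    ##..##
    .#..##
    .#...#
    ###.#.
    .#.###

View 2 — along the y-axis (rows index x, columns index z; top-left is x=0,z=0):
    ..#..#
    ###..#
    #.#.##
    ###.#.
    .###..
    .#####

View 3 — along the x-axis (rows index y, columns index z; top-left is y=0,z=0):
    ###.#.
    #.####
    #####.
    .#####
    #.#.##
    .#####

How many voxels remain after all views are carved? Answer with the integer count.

initial block: 6^3 = 216
carve view 1 (along z, XY-mask fill 20/36): 120 voxels remain
carve view 2 (along y, XZ-mask fill 22/36): 74 voxels remain
carve view 3 (along x, YZ-mask fill 28/36): 59 voxels remain

remaining voxels: 59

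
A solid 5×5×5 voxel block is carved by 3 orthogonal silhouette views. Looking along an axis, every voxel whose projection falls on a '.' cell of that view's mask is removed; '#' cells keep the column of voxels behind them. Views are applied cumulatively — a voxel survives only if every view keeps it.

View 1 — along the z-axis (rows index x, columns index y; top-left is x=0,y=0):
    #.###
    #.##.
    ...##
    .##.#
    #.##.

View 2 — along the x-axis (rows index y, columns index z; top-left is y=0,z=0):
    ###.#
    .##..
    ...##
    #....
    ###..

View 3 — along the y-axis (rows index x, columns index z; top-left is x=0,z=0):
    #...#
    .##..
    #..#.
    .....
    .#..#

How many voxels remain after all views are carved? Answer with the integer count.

|visual hull| = 12

before carving: 125 voxels (5×5×5)
carve view 1 (along z, XY-mask fill 15/25): 75 voxels remain
carve view 2 (along x, YZ-mask fill 12/25): 35 voxels remain
carve view 3 (along y, XZ-mask fill 8/25): 12 voxels remain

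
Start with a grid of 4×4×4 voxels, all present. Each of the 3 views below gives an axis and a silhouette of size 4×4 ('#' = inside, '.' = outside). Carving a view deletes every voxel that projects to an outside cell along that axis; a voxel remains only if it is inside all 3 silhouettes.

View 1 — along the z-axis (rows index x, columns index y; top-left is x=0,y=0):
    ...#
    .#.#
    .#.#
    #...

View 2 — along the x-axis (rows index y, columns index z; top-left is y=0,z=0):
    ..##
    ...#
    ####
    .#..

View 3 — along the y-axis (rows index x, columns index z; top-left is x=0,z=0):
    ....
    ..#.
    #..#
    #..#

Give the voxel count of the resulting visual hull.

start: 4×4×4 = 64 voxels
step 1: project along z, AND mask (6/16) → |grid| = 24
step 2: project along x, AND mask (8/16) → |grid| = 7
step 3: project along y, AND mask (5/16) → |grid| = 2

2 voxels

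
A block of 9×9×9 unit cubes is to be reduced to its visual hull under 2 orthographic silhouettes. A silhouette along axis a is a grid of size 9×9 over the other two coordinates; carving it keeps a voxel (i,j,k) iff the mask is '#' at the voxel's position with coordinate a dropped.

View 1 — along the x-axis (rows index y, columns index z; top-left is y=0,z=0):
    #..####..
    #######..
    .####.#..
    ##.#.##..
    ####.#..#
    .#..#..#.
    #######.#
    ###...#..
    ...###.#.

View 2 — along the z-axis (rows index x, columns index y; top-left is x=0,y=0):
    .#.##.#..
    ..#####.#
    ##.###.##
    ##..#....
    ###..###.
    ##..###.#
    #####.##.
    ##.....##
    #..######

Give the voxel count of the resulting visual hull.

full grid |V| = 729
step 1: project along x, AND mask (47/81) → |grid| = 423
step 2: project along z, AND mask (50/81) → |grid| = 269

voxel count = 269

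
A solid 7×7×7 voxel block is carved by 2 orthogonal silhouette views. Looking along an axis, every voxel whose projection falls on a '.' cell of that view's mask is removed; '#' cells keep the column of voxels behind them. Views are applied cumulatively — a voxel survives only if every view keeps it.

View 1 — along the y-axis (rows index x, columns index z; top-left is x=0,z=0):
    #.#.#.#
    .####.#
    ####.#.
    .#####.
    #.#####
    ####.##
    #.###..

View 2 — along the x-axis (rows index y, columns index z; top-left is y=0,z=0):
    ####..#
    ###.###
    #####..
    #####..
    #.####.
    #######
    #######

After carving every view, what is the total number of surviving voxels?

voxel count = 206

before carving: 343 voxels (7×7×7)
  1. axis=1 (XZ plane), |mask|=35  ⇒  voxels=245
  2. axis=0 (YZ plane), |mask|=40  ⇒  voxels=206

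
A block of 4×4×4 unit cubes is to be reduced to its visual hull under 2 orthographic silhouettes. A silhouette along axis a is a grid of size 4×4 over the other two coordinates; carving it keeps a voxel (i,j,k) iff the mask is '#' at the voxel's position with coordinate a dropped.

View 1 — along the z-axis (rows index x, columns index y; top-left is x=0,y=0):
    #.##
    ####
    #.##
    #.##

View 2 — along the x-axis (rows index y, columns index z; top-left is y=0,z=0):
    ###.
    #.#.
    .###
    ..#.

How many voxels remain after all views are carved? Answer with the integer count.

30 voxels

full grid |V| = 64
  1. axis=2 (XY plane), |mask|=13  ⇒  voxels=52
  2. axis=0 (YZ plane), |mask|=9  ⇒  voxels=30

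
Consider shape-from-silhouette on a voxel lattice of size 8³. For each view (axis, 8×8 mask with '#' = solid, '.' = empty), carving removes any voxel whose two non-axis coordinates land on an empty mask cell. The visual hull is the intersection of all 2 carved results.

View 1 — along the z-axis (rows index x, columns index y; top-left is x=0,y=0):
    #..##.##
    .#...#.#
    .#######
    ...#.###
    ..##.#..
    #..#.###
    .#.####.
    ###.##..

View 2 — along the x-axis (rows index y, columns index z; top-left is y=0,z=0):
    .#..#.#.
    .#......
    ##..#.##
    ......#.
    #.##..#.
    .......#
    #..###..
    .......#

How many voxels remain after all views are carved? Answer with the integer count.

start: 8×8×8 = 512 voxels
after view 1 [z-axis, 37 of 64 cells solid] → remaining = 296
after view 2 [x-axis, 20 of 64 cells solid] → remaining = 82

|visual hull| = 82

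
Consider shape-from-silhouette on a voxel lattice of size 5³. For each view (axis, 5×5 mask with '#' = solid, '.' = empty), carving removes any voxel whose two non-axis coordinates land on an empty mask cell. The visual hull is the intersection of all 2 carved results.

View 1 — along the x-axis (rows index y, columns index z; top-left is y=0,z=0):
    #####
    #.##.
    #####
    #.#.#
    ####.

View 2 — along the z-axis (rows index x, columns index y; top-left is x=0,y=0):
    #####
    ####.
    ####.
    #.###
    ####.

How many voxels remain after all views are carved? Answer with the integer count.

remaining voxels: 85

full grid |V| = 125
  1. axis=0 (YZ plane), |mask|=20  ⇒  voxels=100
  2. axis=2 (XY plane), |mask|=21  ⇒  voxels=85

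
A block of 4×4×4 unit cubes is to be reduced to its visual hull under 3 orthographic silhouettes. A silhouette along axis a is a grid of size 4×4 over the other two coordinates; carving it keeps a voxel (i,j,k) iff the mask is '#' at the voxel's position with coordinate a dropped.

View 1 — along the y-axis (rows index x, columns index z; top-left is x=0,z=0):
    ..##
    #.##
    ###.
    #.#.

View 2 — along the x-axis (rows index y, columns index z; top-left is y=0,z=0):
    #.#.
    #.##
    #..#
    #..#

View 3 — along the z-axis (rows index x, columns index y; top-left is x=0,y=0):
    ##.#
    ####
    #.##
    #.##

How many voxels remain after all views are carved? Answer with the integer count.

remaining voxels: 21

start: 4×4×4 = 64 voxels
  1. axis=1 (XZ plane), |mask|=10  ⇒  voxels=40
  2. axis=0 (YZ plane), |mask|=9  ⇒  voxels=26
  3. axis=2 (XY plane), |mask|=13  ⇒  voxels=21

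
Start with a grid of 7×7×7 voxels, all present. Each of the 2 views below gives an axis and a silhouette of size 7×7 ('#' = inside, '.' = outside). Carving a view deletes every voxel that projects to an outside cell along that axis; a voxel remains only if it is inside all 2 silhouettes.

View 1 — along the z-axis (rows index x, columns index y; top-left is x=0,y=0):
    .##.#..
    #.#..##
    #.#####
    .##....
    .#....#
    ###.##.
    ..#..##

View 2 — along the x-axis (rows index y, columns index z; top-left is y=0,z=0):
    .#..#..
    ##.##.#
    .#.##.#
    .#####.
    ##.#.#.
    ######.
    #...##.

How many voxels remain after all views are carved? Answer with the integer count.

|visual hull| = 103

full grid |V| = 343
[1] z-view keeps 25 columns → grid now 175
[2] x-view keeps 29 columns → grid now 103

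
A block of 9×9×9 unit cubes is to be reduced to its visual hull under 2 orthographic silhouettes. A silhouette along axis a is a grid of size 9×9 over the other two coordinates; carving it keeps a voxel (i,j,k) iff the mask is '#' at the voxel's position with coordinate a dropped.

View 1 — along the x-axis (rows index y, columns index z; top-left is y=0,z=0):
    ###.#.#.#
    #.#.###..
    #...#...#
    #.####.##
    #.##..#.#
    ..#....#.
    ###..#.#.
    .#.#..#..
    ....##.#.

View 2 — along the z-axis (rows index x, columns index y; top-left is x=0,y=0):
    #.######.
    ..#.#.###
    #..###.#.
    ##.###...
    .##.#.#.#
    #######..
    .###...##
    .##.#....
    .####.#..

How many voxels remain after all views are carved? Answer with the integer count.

voxel count = 211

before carving: 729 voxels (9×9×9)
carve view 1 (along x, YZ-mask fill 39/81): 351 voxels remain
carve view 2 (along z, XY-mask fill 47/81): 211 voxels remain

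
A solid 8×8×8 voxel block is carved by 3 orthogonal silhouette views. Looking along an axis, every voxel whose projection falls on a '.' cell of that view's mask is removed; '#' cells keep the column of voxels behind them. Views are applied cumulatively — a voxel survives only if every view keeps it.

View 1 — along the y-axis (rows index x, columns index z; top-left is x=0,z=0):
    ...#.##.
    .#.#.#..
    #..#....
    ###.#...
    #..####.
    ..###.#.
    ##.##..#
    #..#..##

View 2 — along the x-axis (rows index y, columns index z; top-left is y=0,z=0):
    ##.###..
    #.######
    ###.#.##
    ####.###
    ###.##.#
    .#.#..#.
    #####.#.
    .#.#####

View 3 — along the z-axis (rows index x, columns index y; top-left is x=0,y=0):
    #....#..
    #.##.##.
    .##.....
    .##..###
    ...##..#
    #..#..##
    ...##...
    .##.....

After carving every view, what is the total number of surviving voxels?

full grid |V| = 512
carve view 1 (along y, XZ-mask fill 30/64): 240 voxels remain
carve view 2 (along x, YZ-mask fill 46/64): 176 voxels remain
carve view 3 (along z, XY-mask fill 25/64): 70 voxels remain

70 voxels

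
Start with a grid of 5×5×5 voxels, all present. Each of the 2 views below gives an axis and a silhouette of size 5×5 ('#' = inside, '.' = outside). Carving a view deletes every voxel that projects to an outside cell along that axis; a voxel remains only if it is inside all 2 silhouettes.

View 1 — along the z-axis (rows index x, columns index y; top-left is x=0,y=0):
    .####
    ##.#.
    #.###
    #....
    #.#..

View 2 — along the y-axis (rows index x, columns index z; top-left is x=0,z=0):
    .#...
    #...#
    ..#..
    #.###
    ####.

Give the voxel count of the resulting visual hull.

initial block: 5^3 = 125
step 1: project along z, AND mask (14/25) → |grid| = 70
step 2: project along y, AND mask (12/25) → |grid| = 26

|visual hull| = 26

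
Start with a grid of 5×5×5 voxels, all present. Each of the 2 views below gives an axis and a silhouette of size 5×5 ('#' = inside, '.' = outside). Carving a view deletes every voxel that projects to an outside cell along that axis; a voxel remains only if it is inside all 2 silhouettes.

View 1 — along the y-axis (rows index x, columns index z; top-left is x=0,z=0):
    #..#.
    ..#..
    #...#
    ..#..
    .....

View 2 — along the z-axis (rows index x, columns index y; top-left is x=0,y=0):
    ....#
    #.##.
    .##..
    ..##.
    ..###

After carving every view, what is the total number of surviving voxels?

start: 5×5×5 = 125 voxels
[1] y-view keeps 6 columns → grid now 30
[2] z-view keeps 11 columns → grid now 11

11 voxels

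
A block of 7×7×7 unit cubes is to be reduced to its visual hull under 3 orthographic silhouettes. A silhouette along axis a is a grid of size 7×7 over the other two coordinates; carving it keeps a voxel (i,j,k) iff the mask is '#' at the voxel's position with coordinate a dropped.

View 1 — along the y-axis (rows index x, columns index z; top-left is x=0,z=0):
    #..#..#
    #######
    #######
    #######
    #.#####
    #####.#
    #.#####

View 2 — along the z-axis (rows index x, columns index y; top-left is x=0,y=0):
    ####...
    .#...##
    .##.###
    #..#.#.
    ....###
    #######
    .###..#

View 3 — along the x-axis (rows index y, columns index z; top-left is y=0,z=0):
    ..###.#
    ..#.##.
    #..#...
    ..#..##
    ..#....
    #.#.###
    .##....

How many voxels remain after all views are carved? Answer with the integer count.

voxel count = 73

start: 7×7×7 = 343 voxels
after view 1 [y-axis, 42 of 49 cells solid] → remaining = 294
after view 2 [z-axis, 29 of 49 cells solid] → remaining = 173
after view 3 [x-axis, 20 of 49 cells solid] → remaining = 73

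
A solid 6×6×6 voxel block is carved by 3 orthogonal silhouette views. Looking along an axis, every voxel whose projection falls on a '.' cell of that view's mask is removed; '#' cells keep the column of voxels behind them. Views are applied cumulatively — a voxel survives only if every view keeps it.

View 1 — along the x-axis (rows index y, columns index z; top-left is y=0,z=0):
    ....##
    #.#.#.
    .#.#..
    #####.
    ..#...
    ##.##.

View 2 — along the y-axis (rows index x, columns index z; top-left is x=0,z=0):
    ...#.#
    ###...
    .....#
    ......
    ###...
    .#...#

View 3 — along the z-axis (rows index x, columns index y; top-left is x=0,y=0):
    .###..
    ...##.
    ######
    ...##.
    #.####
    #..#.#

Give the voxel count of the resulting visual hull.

before carving: 216 voxels (6×6×6)
carve view 1 (along x, YZ-mask fill 17/36): 102 voxels remain
carve view 2 (along y, XZ-mask fill 11/36): 27 voxels remain
carve view 3 (along z, XY-mask fill 21/36): 17 voxels remain

17 voxels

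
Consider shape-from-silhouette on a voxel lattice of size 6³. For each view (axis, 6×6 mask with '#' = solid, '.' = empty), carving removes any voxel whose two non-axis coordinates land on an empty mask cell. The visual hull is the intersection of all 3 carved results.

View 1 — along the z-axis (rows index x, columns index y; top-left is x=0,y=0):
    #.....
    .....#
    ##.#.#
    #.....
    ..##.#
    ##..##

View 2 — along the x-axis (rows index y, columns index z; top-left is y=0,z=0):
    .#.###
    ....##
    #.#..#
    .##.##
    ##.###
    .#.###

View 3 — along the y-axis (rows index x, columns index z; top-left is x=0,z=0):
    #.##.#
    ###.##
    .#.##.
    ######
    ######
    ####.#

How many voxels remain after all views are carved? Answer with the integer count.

40 voxels

before carving: 216 voxels (6×6×6)
[1] z-view keeps 14 columns → grid now 84
[2] x-view keeps 22 columns → grid now 52
[3] y-view keeps 29 columns → grid now 40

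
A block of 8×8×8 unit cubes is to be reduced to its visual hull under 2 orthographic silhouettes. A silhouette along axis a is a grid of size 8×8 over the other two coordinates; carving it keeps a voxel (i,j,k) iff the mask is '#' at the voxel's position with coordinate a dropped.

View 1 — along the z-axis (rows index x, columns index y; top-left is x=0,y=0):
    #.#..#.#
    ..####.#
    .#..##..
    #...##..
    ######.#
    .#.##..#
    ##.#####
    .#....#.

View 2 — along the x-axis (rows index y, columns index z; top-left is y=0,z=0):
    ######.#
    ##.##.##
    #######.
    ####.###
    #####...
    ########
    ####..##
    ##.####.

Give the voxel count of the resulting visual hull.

remaining voxels: 227

before carving: 512 voxels (8×8×8)
after view 1 [z-axis, 35 of 64 cells solid] → remaining = 280
after view 2 [x-axis, 52 of 64 cells solid] → remaining = 227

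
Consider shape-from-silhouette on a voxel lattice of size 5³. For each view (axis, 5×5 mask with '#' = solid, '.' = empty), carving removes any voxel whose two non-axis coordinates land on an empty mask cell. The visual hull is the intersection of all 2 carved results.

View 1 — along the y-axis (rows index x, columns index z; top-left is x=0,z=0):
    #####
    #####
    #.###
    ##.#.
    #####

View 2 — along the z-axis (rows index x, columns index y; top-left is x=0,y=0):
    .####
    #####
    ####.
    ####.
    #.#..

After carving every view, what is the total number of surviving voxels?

voxel count = 83

full grid |V| = 125
after view 1 [y-axis, 22 of 25 cells solid] → remaining = 110
after view 2 [z-axis, 19 of 25 cells solid] → remaining = 83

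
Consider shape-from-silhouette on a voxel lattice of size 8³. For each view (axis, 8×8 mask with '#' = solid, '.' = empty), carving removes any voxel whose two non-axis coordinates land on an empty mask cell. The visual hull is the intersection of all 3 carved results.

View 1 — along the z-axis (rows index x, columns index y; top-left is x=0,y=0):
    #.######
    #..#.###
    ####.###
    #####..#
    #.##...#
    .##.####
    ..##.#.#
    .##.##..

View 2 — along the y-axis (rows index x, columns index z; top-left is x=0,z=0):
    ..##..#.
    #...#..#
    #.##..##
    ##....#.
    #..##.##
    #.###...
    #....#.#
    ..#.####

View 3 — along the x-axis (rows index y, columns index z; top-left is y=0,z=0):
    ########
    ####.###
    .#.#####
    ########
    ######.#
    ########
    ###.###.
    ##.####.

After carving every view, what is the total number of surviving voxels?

139 voxels

start: 8×8×8 = 512 voxels
V1 z: intersect with XY mask (43 set) -- 344 left
V2 y: intersect with XZ mask (31 set) -- 165 left
V3 x: intersect with YZ mask (56 set) -- 139 left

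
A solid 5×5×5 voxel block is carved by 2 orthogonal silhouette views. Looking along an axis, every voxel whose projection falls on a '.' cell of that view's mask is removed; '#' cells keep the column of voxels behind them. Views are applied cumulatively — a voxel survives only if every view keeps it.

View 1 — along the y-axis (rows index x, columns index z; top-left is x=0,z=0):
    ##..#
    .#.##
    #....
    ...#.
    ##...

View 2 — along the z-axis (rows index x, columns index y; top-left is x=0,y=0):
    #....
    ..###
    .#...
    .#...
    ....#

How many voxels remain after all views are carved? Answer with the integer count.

full grid |V| = 125
carve view 1 (along y, XZ-mask fill 10/25): 50 voxels remain
carve view 2 (along z, XY-mask fill 7/25): 16 voxels remain

16 voxels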